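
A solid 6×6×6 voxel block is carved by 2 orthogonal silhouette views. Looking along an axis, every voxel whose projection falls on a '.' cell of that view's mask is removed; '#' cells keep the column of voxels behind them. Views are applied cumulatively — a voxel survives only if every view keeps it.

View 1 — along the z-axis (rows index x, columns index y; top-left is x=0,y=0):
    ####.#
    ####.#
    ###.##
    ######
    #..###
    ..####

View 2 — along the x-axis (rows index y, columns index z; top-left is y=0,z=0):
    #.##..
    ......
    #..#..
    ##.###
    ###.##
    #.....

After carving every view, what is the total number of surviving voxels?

remaining voxels: 76

start: 6×6×6 = 216 voxels
  1. axis=2 (XY plane), |mask|=29  ⇒  voxels=174
  2. axis=0 (YZ plane), |mask|=16  ⇒  voxels=76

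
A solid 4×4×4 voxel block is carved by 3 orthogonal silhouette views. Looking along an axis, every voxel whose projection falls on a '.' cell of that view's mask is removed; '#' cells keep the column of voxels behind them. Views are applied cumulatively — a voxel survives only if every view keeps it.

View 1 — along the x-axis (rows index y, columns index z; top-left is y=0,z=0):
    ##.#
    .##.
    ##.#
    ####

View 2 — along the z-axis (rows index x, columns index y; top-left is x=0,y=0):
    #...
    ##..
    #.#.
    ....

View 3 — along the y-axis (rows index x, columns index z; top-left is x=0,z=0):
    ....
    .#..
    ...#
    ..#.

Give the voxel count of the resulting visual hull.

before carving: 64 voxels (4×4×4)
[1] x-view keeps 12 columns → grid now 48
[2] z-view keeps 5 columns → grid now 14
[3] y-view keeps 3 columns → grid now 4

|visual hull| = 4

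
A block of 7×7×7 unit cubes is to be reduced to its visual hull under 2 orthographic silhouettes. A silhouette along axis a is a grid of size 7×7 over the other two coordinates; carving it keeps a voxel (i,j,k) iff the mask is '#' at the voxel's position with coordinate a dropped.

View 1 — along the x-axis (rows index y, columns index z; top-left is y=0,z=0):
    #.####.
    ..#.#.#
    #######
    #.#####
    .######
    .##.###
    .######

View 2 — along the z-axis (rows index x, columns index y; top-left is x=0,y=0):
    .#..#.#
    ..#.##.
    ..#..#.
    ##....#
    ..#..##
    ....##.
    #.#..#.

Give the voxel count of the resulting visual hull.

before carving: 343 voxels (7×7×7)
carve view 1 (along x, YZ-mask fill 38/49): 266 voxels remain
carve view 2 (along z, XY-mask fill 19/49): 105 voxels remain

105 voxels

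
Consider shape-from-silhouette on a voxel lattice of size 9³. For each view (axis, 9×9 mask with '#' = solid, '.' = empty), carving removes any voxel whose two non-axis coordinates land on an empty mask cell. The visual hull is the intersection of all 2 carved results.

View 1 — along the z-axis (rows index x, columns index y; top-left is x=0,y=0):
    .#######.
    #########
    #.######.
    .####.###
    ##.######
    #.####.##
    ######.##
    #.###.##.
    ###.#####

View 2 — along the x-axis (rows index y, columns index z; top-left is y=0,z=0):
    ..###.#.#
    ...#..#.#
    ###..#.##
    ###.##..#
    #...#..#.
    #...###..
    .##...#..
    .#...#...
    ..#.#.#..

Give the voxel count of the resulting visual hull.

|visual hull| = 261

before carving: 729 voxels (9×9×9)
step 1: project along z, AND mask (67/81) → |grid| = 603
step 2: project along x, AND mask (35/81) → |grid| = 261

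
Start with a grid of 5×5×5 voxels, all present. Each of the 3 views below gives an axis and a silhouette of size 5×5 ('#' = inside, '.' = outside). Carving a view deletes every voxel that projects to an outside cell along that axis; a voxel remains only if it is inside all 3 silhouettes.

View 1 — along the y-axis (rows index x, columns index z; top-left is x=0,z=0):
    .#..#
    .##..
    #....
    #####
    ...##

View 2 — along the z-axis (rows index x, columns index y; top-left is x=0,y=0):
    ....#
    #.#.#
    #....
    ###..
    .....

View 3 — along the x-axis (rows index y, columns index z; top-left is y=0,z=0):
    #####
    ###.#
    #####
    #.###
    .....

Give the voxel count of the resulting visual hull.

|visual hull| = 19

start: 5×5×5 = 125 voxels
  1. axis=1 (XZ plane), |mask|=12  ⇒  voxels=60
  2. axis=2 (XY plane), |mask|=8  ⇒  voxels=24
  3. axis=0 (YZ plane), |mask|=18  ⇒  voxels=19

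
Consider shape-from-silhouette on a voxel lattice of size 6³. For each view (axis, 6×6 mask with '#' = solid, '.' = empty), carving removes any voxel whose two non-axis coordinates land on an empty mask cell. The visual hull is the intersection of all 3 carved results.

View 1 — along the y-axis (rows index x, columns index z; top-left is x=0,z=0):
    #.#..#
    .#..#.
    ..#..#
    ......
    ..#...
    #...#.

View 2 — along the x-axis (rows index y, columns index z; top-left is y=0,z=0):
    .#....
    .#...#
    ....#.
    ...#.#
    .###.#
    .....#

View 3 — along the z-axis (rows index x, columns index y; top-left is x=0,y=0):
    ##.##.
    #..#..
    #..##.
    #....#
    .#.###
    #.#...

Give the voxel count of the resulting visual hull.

voxel count = 10

before carving: 216 voxels (6×6×6)
step 1: project along y, AND mask (10/36) → |grid| = 60
step 2: project along x, AND mask (11/36) → |grid| = 16
step 3: project along z, AND mask (17/36) → |grid| = 10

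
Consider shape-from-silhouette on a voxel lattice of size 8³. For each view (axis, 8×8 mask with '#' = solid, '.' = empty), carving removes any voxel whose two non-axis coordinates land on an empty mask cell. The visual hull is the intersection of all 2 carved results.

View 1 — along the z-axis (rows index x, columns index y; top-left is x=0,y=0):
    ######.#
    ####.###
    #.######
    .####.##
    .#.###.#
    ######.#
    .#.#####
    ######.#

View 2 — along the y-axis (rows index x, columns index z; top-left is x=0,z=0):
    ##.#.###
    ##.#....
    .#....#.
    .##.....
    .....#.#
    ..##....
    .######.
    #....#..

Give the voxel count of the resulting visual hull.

full grid |V| = 512
  1. axis=2 (XY plane), |mask|=52  ⇒  voxels=416
  2. axis=1 (XZ plane), |mask|=25  ⇒  voxels=163

|visual hull| = 163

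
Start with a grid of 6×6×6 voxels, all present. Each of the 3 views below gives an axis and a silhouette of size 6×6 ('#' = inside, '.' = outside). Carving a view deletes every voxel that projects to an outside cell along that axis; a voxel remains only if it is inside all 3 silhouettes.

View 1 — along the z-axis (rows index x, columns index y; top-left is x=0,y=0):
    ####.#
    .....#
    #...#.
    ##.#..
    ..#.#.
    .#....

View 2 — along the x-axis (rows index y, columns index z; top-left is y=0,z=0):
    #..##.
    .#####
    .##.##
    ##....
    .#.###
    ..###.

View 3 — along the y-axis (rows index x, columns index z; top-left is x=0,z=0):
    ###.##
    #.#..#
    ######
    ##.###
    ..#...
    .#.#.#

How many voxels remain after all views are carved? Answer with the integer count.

before carving: 216 voxels (6×6×6)
V1 z: intersect with XY mask (14 set) -- 84 left
V2 x: intersect with YZ mask (21 set) -- 50 left
V3 y: intersect with XZ mask (23 set) -- 35 left

remaining voxels: 35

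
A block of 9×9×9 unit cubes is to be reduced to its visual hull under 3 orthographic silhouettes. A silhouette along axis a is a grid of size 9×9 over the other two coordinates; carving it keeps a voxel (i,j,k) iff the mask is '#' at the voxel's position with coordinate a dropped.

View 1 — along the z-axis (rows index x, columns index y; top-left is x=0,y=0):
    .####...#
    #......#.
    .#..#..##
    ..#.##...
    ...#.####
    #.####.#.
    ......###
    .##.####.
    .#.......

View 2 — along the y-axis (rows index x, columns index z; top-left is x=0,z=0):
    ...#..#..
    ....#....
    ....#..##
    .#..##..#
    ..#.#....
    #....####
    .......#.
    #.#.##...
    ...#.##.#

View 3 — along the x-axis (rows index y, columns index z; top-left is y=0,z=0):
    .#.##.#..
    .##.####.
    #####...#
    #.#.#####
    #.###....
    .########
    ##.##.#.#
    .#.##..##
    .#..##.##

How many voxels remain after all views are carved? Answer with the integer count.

remaining voxels: 64

start: 9×9×9 = 729 voxels
  1. axis=2 (XY plane), |mask|=35  ⇒  voxels=315
  2. axis=1 (XZ plane), |mask|=26  ⇒  voxels=107
  3. axis=0 (YZ plane), |mask|=51  ⇒  voxels=64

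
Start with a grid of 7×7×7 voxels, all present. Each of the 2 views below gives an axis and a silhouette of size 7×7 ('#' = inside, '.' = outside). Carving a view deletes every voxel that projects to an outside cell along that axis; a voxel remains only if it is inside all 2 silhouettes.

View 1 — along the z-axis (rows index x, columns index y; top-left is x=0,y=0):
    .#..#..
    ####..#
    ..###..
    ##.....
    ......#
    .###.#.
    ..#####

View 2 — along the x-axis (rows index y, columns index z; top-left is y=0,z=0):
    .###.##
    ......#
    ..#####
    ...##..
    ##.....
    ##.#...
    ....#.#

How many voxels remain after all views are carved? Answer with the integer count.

|visual hull| = 60

initial block: 7^3 = 343
V1 z: intersect with XY mask (22 set) -- 154 left
V2 x: intersect with YZ mask (20 set) -- 60 left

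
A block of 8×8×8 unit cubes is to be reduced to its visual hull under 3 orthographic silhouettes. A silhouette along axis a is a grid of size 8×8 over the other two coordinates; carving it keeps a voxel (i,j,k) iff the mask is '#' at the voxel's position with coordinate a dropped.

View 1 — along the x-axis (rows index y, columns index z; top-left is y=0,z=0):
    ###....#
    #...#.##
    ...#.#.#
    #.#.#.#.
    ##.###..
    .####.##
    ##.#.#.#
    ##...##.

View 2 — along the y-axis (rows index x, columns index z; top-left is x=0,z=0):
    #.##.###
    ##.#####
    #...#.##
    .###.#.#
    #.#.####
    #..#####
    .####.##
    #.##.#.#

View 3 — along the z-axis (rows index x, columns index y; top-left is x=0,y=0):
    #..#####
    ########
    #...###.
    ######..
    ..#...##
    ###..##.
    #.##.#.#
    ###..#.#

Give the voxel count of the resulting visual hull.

|visual hull| = 130

start: 8×8×8 = 512 voxels
[1] x-view keeps 35 columns → grid now 280
[2] y-view keeps 45 columns → grid now 198
[3] z-view keeps 42 columns → grid now 130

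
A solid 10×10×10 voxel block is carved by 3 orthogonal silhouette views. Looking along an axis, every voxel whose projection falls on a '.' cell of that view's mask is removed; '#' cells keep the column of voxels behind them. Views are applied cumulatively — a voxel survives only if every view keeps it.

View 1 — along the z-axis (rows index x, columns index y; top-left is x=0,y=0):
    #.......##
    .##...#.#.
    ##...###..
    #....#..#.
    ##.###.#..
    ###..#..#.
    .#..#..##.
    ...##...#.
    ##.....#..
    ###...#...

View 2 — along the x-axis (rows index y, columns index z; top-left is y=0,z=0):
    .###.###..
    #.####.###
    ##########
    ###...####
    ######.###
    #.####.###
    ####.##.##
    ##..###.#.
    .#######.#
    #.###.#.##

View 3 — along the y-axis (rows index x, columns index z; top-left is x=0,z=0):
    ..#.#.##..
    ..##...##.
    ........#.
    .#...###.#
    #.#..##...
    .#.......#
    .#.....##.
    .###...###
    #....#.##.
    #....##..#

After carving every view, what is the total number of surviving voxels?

before carving: 1000 voxels (10×10×10)
carve view 1 (along z, XY-mask fill 40/100): 400 voxels remain
carve view 2 (along x, YZ-mask fill 77/100): 304 voxels remain
carve view 3 (along y, XZ-mask fill 37/100): 112 voxels remain

|visual hull| = 112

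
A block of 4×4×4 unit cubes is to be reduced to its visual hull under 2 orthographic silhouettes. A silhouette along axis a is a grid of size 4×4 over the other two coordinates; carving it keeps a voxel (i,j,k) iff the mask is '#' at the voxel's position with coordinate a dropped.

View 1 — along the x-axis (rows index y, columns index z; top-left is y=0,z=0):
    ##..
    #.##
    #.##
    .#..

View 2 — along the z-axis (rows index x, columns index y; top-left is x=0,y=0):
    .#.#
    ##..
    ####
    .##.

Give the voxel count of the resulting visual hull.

before carving: 64 voxels (4×4×4)
after view 1 [x-axis, 9 of 16 cells solid] → remaining = 36
after view 2 [z-axis, 10 of 16 cells solid] → remaining = 24

remaining voxels: 24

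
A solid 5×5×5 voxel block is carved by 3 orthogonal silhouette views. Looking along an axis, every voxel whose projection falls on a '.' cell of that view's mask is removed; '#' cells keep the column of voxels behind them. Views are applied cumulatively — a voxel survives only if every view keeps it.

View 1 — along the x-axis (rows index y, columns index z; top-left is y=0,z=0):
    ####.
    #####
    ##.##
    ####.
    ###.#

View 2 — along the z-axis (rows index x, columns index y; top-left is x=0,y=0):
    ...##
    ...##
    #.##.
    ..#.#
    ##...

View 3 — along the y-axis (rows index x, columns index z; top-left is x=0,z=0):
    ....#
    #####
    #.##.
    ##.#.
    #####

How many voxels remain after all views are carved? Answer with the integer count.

start: 5×5×5 = 125 voxels
[1] x-view keeps 21 columns → grid now 105
[2] z-view keeps 11 columns → grid now 45
[3] y-view keeps 17 columns → grid now 31

voxel count = 31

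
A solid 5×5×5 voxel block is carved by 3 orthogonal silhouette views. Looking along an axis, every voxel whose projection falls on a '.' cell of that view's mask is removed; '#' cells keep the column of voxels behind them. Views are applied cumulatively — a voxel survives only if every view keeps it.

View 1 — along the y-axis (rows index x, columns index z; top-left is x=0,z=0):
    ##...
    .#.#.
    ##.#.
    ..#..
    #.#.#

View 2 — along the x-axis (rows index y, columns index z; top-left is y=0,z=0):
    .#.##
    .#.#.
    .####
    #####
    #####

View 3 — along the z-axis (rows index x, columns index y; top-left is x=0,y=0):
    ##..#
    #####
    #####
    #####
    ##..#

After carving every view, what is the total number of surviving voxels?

voxel count = 33

start: 5×5×5 = 125 voxels
after view 1 [y-axis, 11 of 25 cells solid] → remaining = 55
after view 2 [x-axis, 19 of 25 cells solid] → remaining = 41
after view 3 [z-axis, 21 of 25 cells solid] → remaining = 33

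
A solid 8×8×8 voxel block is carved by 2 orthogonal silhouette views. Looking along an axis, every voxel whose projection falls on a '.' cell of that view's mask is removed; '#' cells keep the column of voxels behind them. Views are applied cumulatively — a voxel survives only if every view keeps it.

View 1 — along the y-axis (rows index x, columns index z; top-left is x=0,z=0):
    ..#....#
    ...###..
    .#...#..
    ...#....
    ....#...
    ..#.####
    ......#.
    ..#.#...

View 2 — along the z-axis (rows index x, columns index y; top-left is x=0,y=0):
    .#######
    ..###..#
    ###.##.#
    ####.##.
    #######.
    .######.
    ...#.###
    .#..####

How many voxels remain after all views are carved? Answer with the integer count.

start: 8×8×8 = 512 voxels
V1 y: intersect with XZ mask (17 set) -- 136 left
V2 z: intersect with XY mask (45 set) -- 95 left

95 voxels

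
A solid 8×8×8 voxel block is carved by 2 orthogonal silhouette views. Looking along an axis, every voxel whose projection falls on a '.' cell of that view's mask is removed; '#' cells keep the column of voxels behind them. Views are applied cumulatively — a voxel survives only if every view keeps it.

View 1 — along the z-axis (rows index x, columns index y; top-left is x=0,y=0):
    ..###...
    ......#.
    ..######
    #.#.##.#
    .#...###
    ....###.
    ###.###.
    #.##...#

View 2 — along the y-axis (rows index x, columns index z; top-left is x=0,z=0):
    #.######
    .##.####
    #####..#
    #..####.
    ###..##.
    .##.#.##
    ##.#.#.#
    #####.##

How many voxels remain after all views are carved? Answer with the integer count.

|visual hull| = 181

full grid |V| = 512
V1 z: intersect with XY mask (32 set) -- 256 left
V2 y: intersect with XZ mask (46 set) -- 181 left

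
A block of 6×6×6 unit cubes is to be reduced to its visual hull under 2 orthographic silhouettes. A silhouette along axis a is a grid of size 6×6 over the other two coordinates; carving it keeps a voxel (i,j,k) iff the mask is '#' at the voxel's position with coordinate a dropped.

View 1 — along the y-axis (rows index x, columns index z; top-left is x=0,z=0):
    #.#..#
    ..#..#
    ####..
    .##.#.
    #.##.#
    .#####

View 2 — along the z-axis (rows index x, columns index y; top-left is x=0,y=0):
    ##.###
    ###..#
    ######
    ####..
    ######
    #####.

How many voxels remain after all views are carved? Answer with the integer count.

start: 6×6×6 = 216 voxels
[1] y-view keeps 21 columns → grid now 126
[2] z-view keeps 30 columns → grid now 108

|visual hull| = 108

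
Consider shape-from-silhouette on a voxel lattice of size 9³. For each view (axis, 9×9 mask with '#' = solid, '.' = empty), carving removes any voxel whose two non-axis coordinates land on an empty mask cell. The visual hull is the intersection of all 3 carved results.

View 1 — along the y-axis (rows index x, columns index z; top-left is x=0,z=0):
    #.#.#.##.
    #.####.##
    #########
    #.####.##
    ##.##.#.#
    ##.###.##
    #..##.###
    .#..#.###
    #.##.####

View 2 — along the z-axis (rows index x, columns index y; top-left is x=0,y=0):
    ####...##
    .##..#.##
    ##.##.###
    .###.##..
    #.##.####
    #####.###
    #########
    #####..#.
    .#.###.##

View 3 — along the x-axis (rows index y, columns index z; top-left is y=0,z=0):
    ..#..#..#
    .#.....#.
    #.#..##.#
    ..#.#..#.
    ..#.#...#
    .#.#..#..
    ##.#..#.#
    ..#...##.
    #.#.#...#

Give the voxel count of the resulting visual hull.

start: 9×9×9 = 729 voxels
carve view 1 (along y, XZ-mask fill 59/81): 531 voxels remain
carve view 2 (along z, XY-mask fill 59/81): 387 voxels remain
carve view 3 (along x, YZ-mask fill 31/81): 141 voxels remain

141 voxels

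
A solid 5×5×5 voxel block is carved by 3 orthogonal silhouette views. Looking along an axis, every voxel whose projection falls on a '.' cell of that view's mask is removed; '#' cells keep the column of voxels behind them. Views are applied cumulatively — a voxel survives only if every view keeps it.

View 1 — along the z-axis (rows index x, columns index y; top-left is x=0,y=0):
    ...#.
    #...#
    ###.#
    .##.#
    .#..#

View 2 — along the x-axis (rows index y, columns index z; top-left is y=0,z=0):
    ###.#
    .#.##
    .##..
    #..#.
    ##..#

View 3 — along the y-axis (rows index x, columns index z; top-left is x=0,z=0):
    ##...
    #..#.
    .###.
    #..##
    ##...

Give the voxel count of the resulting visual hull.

full grid |V| = 125
V1 z: intersect with XY mask (12 set) -- 60 left
V2 x: intersect with YZ mask (14 set) -- 35 left
V3 y: intersect with XZ mask (12 set) -- 17 left

|visual hull| = 17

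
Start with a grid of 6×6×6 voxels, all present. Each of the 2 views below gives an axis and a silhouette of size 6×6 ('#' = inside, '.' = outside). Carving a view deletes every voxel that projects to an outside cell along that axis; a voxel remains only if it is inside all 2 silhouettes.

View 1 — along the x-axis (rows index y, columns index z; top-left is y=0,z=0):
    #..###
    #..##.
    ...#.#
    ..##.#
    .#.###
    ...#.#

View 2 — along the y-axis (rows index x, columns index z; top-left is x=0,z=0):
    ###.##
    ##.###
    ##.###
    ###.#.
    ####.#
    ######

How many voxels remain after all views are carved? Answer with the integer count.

86 voxels

full grid |V| = 216
carve view 1 (along x, YZ-mask fill 18/36): 108 voxels remain
carve view 2 (along y, XZ-mask fill 30/36): 86 voxels remain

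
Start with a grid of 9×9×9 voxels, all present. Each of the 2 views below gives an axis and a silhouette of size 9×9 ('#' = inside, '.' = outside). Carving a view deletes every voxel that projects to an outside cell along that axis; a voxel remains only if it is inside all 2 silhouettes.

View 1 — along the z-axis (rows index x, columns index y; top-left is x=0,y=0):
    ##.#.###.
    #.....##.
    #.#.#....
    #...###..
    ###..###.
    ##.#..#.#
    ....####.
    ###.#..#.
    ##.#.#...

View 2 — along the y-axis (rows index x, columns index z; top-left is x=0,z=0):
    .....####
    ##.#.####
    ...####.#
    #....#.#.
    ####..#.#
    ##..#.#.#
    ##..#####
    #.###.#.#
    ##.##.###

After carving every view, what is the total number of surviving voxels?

remaining voxels: 219

initial block: 9^3 = 729
V1 z: intersect with XY mask (40 set) -- 360 left
V2 y: intersect with XZ mask (50 set) -- 219 left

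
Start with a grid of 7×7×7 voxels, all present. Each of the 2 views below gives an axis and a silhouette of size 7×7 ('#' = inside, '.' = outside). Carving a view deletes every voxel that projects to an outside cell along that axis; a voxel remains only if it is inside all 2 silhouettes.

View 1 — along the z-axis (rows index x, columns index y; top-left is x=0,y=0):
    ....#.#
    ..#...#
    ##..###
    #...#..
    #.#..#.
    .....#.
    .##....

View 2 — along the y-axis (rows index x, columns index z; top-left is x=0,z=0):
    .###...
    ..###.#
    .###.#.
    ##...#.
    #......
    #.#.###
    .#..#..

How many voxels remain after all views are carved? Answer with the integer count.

before carving: 343 voxels (7×7×7)
V1 z: intersect with XY mask (17 set) -- 119 left
V2 y: intersect with XZ mask (22 set) -- 52 left

52 voxels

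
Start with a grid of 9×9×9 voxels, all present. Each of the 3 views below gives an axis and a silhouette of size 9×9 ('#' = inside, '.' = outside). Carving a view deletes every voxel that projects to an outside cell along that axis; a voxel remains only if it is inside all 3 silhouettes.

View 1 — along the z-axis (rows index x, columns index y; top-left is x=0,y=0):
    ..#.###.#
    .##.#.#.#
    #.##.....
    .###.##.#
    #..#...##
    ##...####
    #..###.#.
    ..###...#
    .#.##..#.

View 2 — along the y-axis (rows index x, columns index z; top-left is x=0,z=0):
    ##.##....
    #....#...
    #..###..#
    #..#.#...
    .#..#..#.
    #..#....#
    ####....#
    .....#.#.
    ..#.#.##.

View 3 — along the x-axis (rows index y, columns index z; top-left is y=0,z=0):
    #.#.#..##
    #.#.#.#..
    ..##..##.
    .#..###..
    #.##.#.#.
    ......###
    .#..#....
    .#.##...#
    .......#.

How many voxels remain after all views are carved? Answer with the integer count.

before carving: 729 voxels (9×9×9)
[1] z-view keeps 42 columns → grid now 378
[2] y-view keeps 31 columns → grid now 142
[3] x-view keeps 32 columns → grid now 54

54 voxels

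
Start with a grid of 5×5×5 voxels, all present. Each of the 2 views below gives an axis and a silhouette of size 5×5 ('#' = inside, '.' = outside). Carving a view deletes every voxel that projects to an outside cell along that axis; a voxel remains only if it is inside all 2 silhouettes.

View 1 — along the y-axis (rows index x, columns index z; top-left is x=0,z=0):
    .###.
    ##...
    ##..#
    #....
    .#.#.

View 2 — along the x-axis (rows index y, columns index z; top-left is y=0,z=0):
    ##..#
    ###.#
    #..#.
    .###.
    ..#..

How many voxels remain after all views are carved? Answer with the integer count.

|visual hull| = 30

before carving: 125 voxels (5×5×5)
carve view 1 (along y, XZ-mask fill 11/25): 55 voxels remain
carve view 2 (along x, YZ-mask fill 13/25): 30 voxels remain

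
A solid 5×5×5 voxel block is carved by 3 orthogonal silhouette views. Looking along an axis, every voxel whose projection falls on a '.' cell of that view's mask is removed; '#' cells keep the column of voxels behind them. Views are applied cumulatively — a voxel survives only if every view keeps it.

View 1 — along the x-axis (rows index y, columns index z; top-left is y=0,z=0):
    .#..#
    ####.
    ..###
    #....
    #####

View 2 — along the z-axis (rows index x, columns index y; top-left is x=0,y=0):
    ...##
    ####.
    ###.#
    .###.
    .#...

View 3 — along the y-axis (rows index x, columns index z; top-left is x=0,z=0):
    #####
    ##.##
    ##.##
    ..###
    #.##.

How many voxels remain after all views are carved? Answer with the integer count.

initial block: 5^3 = 125
step 1: project along x, AND mask (15/25) → |grid| = 75
step 2: project along z, AND mask (14/25) → |grid| = 42
step 3: project along y, AND mask (19/25) → |grid| = 33

remaining voxels: 33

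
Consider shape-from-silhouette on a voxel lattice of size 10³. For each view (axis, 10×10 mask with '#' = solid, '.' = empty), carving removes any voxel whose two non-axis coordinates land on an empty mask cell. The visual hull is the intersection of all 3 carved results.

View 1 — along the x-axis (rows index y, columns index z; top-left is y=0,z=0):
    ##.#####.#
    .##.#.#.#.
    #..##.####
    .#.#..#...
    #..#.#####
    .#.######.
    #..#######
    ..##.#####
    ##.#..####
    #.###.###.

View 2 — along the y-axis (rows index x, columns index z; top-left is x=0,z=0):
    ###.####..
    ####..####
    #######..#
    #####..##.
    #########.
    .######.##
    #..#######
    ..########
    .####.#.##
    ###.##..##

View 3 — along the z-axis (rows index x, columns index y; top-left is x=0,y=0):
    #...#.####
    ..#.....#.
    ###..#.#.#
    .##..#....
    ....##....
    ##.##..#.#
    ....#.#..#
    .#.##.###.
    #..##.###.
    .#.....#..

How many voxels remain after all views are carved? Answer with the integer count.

before carving: 1000 voxels (10×10×10)
  1. axis=0 (YZ plane), |mask|=66  ⇒  voxels=660
  2. axis=1 (XZ plane), |mask|=77  ⇒  voxels=504
  3. axis=2 (XY plane), |mask|=42  ⇒  voxels=216

|visual hull| = 216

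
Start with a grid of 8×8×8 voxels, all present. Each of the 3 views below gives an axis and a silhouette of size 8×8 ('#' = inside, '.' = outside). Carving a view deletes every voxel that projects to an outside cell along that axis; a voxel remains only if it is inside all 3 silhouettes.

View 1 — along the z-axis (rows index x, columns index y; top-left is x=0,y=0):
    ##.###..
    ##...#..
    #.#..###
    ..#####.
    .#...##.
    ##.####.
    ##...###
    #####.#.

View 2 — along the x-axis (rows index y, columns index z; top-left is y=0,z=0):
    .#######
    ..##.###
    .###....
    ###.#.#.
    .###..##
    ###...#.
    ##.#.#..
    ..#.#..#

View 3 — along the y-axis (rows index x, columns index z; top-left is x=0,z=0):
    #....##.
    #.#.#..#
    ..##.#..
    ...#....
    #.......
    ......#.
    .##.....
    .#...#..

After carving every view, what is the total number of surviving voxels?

50 voxels

initial block: 8^3 = 512
[1] z-view keeps 38 columns → grid now 304
[2] x-view keeps 36 columns → grid now 179
[3] y-view keeps 17 columns → grid now 50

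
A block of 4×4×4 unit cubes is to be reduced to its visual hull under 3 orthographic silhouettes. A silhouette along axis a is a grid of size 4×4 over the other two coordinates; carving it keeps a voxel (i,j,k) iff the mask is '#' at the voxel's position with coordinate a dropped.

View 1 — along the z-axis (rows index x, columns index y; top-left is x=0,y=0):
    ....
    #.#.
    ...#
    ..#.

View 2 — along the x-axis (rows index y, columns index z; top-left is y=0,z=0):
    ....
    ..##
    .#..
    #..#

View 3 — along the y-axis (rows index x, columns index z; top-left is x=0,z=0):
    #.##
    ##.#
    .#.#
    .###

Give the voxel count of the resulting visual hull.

voxel count = 3

start: 4×4×4 = 64 voxels
after view 1 [z-axis, 4 of 16 cells solid] → remaining = 16
after view 2 [x-axis, 5 of 16 cells solid] → remaining = 4
after view 3 [y-axis, 11 of 16 cells solid] → remaining = 3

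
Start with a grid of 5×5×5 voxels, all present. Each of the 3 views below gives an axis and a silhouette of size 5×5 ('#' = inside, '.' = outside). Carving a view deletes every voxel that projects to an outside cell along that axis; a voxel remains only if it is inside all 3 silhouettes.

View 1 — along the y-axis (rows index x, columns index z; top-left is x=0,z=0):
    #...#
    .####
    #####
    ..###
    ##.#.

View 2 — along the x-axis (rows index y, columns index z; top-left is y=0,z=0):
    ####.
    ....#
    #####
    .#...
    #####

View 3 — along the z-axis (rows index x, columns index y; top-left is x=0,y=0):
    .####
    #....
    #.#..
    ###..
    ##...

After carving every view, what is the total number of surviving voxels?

full grid |V| = 125
after view 1 [y-axis, 17 of 25 cells solid] → remaining = 85
after view 2 [x-axis, 16 of 25 cells solid] → remaining = 54
after view 3 [z-axis, 12 of 25 cells solid] → remaining = 26

26 voxels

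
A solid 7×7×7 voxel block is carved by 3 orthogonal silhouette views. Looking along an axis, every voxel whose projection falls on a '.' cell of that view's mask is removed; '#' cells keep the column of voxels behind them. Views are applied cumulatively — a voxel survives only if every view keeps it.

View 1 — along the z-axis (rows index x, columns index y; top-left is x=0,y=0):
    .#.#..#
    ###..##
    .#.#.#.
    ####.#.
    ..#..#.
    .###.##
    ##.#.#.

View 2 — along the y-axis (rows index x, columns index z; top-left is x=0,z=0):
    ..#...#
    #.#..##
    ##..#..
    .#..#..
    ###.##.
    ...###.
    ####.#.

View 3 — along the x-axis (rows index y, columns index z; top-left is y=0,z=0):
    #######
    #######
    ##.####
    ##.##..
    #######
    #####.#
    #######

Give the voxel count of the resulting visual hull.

start: 7×7×7 = 343 voxels
carve view 1 (along z, XY-mask fill 27/49): 189 voxels remain
carve view 2 (along y, XZ-mask fill 24/49): 90 voxels remain
carve view 3 (along x, YZ-mask fill 44/49): 79 voxels remain

voxel count = 79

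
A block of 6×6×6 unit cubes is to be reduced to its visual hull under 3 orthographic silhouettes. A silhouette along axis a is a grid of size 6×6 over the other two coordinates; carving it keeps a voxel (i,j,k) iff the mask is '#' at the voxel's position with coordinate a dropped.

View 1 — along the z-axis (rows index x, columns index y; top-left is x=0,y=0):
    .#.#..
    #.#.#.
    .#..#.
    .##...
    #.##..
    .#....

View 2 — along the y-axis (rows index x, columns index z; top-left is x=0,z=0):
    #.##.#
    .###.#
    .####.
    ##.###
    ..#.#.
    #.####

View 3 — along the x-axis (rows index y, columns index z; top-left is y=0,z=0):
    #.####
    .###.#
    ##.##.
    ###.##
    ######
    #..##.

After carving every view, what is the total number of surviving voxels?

37 voxels

initial block: 6^3 = 216
step 1: project along z, AND mask (13/36) → |grid| = 78
step 2: project along y, AND mask (24/36) → |grid| = 49
step 3: project along x, AND mask (27/36) → |grid| = 37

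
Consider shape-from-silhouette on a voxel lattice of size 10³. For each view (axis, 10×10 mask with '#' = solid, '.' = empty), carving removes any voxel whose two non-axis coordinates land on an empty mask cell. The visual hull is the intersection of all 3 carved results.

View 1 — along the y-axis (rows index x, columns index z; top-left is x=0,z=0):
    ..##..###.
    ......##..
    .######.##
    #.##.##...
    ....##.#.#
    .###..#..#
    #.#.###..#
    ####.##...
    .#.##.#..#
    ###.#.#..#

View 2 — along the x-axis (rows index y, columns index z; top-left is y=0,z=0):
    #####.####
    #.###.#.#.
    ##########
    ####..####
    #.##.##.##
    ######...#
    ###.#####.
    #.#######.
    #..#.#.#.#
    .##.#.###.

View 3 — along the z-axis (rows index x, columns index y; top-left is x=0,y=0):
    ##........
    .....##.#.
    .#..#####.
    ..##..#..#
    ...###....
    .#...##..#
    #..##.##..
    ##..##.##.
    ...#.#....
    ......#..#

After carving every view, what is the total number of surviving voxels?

voxel count = 147

start: 10×10×10 = 1000 voxels
[1] y-view keeps 52 columns → grid now 520
[2] x-view keeps 74 columns → grid now 387
[3] z-view keeps 37 columns → grid now 147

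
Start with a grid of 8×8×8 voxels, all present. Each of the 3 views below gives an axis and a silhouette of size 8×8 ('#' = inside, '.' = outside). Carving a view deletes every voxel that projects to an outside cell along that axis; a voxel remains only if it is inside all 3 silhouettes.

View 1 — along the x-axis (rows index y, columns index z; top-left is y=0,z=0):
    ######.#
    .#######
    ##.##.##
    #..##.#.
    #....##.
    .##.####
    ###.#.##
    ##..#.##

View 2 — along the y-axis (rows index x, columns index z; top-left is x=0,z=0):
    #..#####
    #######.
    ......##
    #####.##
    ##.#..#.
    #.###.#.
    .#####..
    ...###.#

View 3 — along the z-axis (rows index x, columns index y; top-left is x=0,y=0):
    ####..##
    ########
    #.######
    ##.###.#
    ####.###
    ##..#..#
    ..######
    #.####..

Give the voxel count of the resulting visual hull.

start: 8×8×8 = 512 voxels
step 1: project along x, AND mask (44/64) → |grid| = 352
step 2: project along y, AND mask (40/64) → |grid| = 222
step 3: project along z, AND mask (49/64) → |grid| = 166

166 voxels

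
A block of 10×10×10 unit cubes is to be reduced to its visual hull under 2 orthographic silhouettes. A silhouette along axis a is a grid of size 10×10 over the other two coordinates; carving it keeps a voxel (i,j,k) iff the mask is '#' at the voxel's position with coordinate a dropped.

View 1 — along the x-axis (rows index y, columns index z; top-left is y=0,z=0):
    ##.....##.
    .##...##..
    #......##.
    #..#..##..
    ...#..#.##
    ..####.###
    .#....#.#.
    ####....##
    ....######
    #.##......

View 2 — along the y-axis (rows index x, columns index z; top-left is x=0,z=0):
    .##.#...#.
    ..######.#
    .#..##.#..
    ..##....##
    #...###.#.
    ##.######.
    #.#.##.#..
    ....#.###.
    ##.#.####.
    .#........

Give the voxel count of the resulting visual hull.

voxel count = 213

full grid |V| = 1000
  1. axis=0 (YZ plane), |mask|=44  ⇒  voxels=440
  2. axis=1 (XZ plane), |mask|=49  ⇒  voxels=213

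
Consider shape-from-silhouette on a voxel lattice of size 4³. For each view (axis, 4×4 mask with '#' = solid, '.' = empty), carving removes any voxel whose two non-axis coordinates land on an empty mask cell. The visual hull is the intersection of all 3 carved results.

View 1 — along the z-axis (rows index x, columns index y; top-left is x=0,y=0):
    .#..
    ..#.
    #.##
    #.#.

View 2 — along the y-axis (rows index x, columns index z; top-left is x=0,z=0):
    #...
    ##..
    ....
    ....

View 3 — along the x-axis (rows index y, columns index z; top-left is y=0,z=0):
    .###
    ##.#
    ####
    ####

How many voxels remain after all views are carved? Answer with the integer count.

start: 4×4×4 = 64 voxels
  1. axis=2 (XY plane), |mask|=7  ⇒  voxels=28
  2. axis=1 (XZ plane), |mask|=3  ⇒  voxels=3
  3. axis=0 (YZ plane), |mask|=14  ⇒  voxels=3

|visual hull| = 3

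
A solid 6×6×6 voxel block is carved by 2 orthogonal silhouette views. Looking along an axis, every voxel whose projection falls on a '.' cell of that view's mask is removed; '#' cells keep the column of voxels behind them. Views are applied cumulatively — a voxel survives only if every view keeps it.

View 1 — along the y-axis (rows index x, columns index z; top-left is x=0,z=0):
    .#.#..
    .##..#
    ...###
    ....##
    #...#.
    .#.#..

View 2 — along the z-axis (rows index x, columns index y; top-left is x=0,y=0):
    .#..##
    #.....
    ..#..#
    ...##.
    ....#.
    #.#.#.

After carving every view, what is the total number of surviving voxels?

27 voxels

before carving: 216 voxels (6×6×6)
  1. axis=1 (XZ plane), |mask|=14  ⇒  voxels=84
  2. axis=2 (XY plane), |mask|=12  ⇒  voxels=27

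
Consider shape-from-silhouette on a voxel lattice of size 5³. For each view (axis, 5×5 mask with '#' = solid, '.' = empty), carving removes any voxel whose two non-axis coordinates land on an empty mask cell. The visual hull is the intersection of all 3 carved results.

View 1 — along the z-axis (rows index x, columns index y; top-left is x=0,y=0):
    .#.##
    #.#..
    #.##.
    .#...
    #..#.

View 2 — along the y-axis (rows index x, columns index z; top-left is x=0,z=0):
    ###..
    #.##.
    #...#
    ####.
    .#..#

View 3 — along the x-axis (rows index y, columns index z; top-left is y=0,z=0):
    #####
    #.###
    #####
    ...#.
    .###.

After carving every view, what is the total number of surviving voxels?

voxel count = 19

initial block: 5^3 = 125
[1] z-view keeps 11 columns → grid now 55
[2] y-view keeps 14 columns → grid now 29
[3] x-view keeps 18 columns → grid now 19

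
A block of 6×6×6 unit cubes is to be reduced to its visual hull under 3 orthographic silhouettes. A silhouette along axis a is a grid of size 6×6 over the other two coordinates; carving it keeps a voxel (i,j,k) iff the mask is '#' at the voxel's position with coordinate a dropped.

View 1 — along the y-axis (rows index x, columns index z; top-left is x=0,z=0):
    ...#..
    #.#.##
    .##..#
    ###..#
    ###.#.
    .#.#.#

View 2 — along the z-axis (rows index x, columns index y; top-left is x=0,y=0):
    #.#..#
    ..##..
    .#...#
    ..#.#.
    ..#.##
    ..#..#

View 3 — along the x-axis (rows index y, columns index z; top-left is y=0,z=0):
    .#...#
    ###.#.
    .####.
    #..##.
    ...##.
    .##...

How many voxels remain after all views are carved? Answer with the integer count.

|visual hull| = 20

full grid |V| = 216
step 1: project along y, AND mask (19/36) → |grid| = 114
step 2: project along z, AND mask (14/36) → |grid| = 43
step 3: project along x, AND mask (17/36) → |grid| = 20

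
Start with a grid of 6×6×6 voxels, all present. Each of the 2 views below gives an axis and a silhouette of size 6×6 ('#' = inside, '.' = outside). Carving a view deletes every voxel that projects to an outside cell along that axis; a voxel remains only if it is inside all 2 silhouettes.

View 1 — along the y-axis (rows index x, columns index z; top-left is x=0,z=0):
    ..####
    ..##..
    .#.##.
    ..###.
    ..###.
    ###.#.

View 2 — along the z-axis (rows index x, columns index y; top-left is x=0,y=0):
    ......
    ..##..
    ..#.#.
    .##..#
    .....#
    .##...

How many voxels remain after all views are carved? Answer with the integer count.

voxel count = 30

initial block: 6^3 = 216
V1 y: intersect with XZ mask (19 set) -- 114 left
V2 z: intersect with XY mask (10 set) -- 30 left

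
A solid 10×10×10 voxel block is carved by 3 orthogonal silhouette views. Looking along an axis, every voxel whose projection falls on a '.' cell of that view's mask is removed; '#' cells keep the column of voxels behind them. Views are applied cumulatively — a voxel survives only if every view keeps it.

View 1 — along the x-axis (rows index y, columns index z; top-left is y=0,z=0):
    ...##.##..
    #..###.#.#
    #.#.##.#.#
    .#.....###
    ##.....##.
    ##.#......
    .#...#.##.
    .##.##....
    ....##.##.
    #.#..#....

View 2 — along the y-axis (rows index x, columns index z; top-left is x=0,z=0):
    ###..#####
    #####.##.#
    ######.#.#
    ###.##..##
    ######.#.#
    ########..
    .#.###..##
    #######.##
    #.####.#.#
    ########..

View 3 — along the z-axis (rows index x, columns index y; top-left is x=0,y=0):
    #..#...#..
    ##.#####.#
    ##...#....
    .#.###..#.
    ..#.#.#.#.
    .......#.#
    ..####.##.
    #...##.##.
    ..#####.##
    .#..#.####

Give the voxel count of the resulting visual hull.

initial block: 10^3 = 1000
step 1: project along x, AND mask (42/100) → |grid| = 420
step 2: project along y, AND mask (77/100) → |grid| = 334
step 3: project along z, AND mask (49/100) → |grid| = 156

|visual hull| = 156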